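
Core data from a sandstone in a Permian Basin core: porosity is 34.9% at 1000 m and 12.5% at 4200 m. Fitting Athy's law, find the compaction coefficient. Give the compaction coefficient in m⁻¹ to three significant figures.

0.000321 m⁻¹

Working in km (1 km = 1000 m; β in km⁻¹ = β in m⁻¹ × 1000):
Athy: φ(Z) = φ₀ e^(−βZ) ⇒ φ₁/φ₂ = e^{β(Z₂−Z₁)} ⇒ β = ln(φ₁/φ₂)/(Z₂−Z₁)
β = ln(0.349/0.125) / (4.2 − 1) = ln(2.792) / 3.2 = 1.0268 / 3.2 = 0.3209 km⁻¹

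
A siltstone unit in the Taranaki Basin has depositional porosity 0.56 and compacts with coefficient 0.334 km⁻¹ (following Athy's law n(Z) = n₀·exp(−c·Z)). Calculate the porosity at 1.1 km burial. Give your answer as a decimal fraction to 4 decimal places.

0.3878

n = n₀·exp(−c·Z) = 0.56 × exp(−0.334 × 1.1) = 0.56 × exp(−0.3674)
  = 0.56 × 0.6925 = 0.3878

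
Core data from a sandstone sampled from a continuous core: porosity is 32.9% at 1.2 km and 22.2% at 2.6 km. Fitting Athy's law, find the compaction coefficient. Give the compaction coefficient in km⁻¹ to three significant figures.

Athy: n(z) = n₀ e^(−cz) ⇒ n₁/n₂ = e^{c(z₂−z₁)} ⇒ c = ln(n₁/n₂)/(z₂−z₁)
c = ln(0.329/0.222) / (2.6 − 1.2) = ln(1.482) / 1.4 = 0.3934 / 1.4 = 0.281 km⁻¹

0.281 km⁻¹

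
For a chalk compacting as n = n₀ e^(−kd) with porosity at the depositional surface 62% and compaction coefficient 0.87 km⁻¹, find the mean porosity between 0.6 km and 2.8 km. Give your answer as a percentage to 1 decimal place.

16.4%

⟨n⟩ = (1/(d₂−d₁)) ∫ n₀ e^(−kd) dd = n₀·(e^(−k·d₁) − e^(−k·d₂)) / (k·(d₂−d₁))
e^(−0.87×0.6) = 0.5933; e^(−0.87×2.8) = 0.0875
⟨n⟩ = 0.62 × (0.5933 − 0.0875) / (0.87 × 2.2) = 0.62 × 0.2643 = 0.1639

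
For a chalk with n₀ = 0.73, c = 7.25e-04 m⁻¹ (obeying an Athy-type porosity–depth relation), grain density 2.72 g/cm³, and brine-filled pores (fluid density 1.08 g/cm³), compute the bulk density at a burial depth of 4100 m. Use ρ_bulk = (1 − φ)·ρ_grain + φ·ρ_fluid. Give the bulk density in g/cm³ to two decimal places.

Working in km (1 km = 1000 m; c in km⁻¹ = c in m⁻¹ × 1000):
Porosity at depth: n = 0.73·exp(−0.725×4.1) = 0.73×0.0512 = 0.0374
Bulk density: ρ_b = (1−n)ρ_g + n·ρ_f = 0.9626×2.72 + 0.0374×1.08
       = 2.618 + 0.040 = 2.659 g/cm³

2.66 g/cm³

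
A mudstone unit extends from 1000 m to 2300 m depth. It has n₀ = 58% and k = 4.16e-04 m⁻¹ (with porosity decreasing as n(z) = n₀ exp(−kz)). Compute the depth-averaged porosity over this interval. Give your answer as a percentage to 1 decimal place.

29.6%

Working in km (1 km = 1000 m; k in km⁻¹ = k in m⁻¹ × 1000):
⟨n⟩ = (1/(z₂−z₁)) ∫ n₀ e^(−kz) dz = n₀·(e^(−k·z₁) − e^(−k·z₂)) / (k·(z₂−z₁))
e^(−0.416×1) = 0.6597; e^(−0.416×2.3) = 0.3841
⟨n⟩ = 0.58 × (0.6597 − 0.3841) / (0.416 × 1.3) = 0.58 × 0.5095 = 0.2955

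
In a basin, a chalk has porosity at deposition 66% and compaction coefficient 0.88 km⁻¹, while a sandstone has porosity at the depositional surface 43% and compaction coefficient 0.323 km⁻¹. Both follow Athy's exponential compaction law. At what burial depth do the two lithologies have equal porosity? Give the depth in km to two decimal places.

Set phi₀ₐ e^(−cₐd) = phi₀ᵦ e^(−cᵦd) ⇒ ln(phi₀ₐ/phi₀ᵦ) = (cₐ − cᵦ)·d
d = ln(0.66/0.43) / (0.88 − 0.323) = 0.4285 / 0.557 = 0.769 km

0.77 km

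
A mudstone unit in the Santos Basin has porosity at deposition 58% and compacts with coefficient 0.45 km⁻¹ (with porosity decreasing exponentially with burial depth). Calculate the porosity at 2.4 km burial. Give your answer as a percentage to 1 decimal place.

19.7%

phi = phi₀·exp(−c·Z) = 0.58 × exp(−0.45 × 2.4) = 0.58 × exp(−1.08)
  = 0.58 × 0.3396 = 0.1970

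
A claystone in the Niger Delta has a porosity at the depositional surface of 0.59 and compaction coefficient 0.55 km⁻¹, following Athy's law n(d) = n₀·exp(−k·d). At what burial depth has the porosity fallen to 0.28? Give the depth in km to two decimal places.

1.36 km

Invert Athy's law: d = ln(n₀/n) / k
d = ln(0.59/0.28) / 0.55 = ln(2.107) / 0.55 = 0.7453 / 0.55 = 1.355 km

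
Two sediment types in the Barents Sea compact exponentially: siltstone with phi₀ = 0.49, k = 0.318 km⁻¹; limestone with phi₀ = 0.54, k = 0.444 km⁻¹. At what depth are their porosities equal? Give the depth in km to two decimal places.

0.77 km

Set phi₀ₐ e^(−kₐd) = phi₀ᵦ e^(−kᵦd) ⇒ ln(phi₀ₐ/phi₀ᵦ) = (kₐ − kᵦ)·d
d = ln(0.49/0.54) / (0.318 − 0.444) = -0.0972 / -0.126 = 0.771 km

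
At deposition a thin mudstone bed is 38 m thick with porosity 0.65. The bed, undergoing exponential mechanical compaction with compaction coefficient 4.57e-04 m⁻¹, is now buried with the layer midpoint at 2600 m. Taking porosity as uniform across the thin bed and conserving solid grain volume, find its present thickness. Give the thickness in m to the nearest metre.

Working in km (1 km = 1000 m; β in km⁻¹ = β in m⁻¹ × 1000):
Porosity at 2.6 km: φ = 0.65·exp(−0.457×2.6) = 0.1981
Solid-volume conservation: h(1−φ) = h₀(1−φ₀) ⇒ h = h₀·(1−φ₀)/(1−φ)
h = 0.038 × (1 − 0.65)/(1 − 0.1981) = 0.038 × 0.4365 = 0.0166 km

17 m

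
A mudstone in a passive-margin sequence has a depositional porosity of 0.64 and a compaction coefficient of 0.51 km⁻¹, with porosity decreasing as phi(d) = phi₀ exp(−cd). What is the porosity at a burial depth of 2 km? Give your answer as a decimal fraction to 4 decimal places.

phi = phi₀·exp(−c·d) = 0.64 × exp(−0.51 × 2) = 0.64 × exp(−1.02)
  = 0.64 × 0.3606 = 0.2308

0.2308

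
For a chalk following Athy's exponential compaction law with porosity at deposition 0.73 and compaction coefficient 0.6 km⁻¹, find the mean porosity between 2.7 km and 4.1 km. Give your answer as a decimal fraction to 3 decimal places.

0.098

⟨phi⟩ = (1/(z₂−z₁)) ∫ phi₀ e^(−cz) dz = phi₀·(e^(−c·z₁) − e^(−c·z₂)) / (c·(z₂−z₁))
e^(−0.6×2.7) = 0.1979; e^(−0.6×4.1) = 0.0854
⟨phi⟩ = 0.73 × (0.1979 − 0.0854) / (0.6 × 1.4) = 0.73 × 0.1339 = 0.0977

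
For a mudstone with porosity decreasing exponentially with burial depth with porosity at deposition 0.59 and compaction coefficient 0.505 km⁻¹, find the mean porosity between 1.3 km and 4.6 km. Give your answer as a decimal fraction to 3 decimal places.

⟨phi⟩ = (1/(d₂−d₁)) ∫ phi₀ e^(−cd) dd = phi₀·(e^(−c·d₁) − e^(−c·d₂)) / (c·(d₂−d₁))
e^(−0.505×1.3) = 0.5187; e^(−0.505×4.6) = 0.0980
⟨phi⟩ = 0.59 × (0.5187 − 0.0980) / (0.505 × 3.3) = 0.59 × 0.2524 = 0.1489

0.149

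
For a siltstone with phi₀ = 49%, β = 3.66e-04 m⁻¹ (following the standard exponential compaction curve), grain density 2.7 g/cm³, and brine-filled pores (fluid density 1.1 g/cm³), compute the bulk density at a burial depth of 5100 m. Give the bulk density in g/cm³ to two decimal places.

2.58 g/cm³

Working in km (1 km = 1000 m; β in km⁻¹ = β in m⁻¹ × 1000):
Porosity at depth: phi = 0.49·exp(−0.366×5.1) = 0.49×0.1546 = 0.0758
Bulk density: ρ_b = (1−phi)ρ_g + phi·ρ_f = 0.9242×2.7 + 0.0758×1.1
       = 2.495 + 0.083 = 2.579 g/cm³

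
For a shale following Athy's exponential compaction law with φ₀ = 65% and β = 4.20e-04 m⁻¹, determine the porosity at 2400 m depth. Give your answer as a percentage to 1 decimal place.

23.7%

Working in km (1 km = 1000 m; β in km⁻¹ = β in m⁻¹ × 1000):
φ = φ₀·exp(−β·d) = 0.65 × exp(−0.42 × 2.4) = 0.65 × exp(−1.008)
  = 0.65 × 0.3649 = 0.2372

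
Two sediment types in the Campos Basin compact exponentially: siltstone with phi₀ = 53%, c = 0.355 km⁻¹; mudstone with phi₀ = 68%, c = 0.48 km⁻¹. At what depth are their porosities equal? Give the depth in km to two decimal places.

1.99 km

Set phi₀ₐ e^(−cₐz) = phi₀ᵦ e^(−cᵦz) ⇒ ln(phi₀ₐ/phi₀ᵦ) = (cₐ − cᵦ)·z
z = ln(0.53/0.68) / (0.355 − 0.48) = -0.2492 / -0.125 = 1.994 km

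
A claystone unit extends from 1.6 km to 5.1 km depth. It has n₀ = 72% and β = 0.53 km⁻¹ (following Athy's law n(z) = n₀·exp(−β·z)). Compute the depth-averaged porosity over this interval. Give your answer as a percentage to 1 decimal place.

14.0%

⟨n⟩ = (1/(z₂−z₁)) ∫ n₀ e^(−βz) dz = n₀·(e^(−β·z₁) − e^(−β·z₂)) / (β·(z₂−z₁))
e^(−0.53×1.6) = 0.4283; e^(−0.53×5.1) = 0.0670
⟨n⟩ = 0.72 × (0.4283 − 0.0670) / (0.53 × 3.5) = 0.72 × 0.1948 = 0.1402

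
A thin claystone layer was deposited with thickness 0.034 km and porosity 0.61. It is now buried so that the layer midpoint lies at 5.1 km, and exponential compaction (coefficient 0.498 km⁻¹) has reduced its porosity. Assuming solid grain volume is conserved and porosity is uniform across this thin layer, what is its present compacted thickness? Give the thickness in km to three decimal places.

Porosity at 5.1 km: phi = 0.61·exp(−0.498×5.1) = 0.0481
Solid-volume conservation: h(1−phi) = h₀(1−phi₀) ⇒ h = h₀·(1−phi₀)/(1−phi)
h = 0.034 × (1 − 0.61)/(1 − 0.0481) = 0.034 × 0.4097 = 0.0139 km

0.014 km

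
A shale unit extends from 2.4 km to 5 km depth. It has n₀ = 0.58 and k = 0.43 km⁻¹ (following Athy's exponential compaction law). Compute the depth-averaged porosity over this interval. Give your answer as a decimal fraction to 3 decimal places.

⟨n⟩ = (1/(d₂−d₁)) ∫ n₀ e^(−kd) dd = n₀·(e^(−k·d₁) − e^(−k·d₂)) / (k·(d₂−d₁))
e^(−0.43×2.4) = 0.3563; e^(−0.43×5) = 0.1165
⟨n⟩ = 0.58 × (0.3563 − 0.1165) / (0.43 × 2.6) = 0.58 × 0.2145 = 0.1244

0.124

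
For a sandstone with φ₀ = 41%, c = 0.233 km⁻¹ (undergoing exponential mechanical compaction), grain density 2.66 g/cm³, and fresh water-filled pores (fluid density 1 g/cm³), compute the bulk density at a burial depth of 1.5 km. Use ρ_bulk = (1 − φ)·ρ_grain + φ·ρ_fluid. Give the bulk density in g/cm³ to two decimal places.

2.18 g/cm³

Porosity at depth: φ = 0.41·exp(−0.233×1.5) = 0.41×0.7050 = 0.2891
Bulk density: ρ_b = (1−φ)ρ_g + φ·ρ_f = 0.7109×2.66 + 0.2891×1
       = 1.891 + 0.289 = 2.180 g/cm³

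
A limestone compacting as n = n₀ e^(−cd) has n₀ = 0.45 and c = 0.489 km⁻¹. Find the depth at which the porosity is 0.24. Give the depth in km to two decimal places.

Invert Athy's law: d = ln(n₀/n) / c
d = ln(0.45/0.24) / 0.489 = ln(1.875) / 0.489 = 0.6286 / 0.489 = 1.285 km

1.29 km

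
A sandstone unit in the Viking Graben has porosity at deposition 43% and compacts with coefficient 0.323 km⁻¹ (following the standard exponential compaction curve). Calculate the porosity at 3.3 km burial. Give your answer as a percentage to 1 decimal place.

φ = φ₀·exp(−c·z) = 0.43 × exp(−0.323 × 3.3) = 0.43 × exp(−1.066)
  = 0.43 × 0.3444 = 0.1481

14.8%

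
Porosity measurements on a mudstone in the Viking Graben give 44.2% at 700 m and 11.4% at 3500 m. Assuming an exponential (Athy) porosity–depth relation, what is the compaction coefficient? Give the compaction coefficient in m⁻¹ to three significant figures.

Working in km (1 km = 1000 m; k in km⁻¹ = k in m⁻¹ × 1000):
Athy: φ(d) = φ₀ e^(−kd) ⇒ φ₁/φ₂ = e^{k(d₂−d₁)} ⇒ k = ln(φ₁/φ₂)/(d₂−d₁)
k = ln(0.442/0.114) / (3.5 − 0.7) = ln(3.877) / 2.8 = 1.3551 / 2.8 = 0.484 km⁻¹

0.000484 m⁻¹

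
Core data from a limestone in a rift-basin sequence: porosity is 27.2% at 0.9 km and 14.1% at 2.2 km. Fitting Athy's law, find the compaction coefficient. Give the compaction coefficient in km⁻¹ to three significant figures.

0.505 km⁻¹

Athy: phi(d) = phi₀ e^(−cd) ⇒ phi₁/phi₂ = e^{c(d₂−d₁)} ⇒ c = ln(phi₁/phi₂)/(d₂−d₁)
c = ln(0.272/0.141) / (2.2 − 0.9) = ln(1.929) / 1.3 = 0.6570 / 1.3 = 0.5054 km⁻¹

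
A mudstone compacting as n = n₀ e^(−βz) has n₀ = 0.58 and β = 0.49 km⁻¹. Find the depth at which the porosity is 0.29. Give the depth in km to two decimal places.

1.41 km

Invert Athy's law: z = ln(n₀/n) / β
z = ln(0.58/0.29) / 0.49 = ln(2) / 0.49 = 0.6931 / 0.49 = 1.415 km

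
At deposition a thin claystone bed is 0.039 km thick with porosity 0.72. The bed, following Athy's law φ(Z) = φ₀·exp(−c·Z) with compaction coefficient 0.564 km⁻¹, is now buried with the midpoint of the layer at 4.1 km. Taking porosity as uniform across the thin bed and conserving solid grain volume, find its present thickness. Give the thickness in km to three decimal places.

Porosity at 4.1 km: φ = 0.72·exp(−0.564×4.1) = 0.0713
Solid-volume conservation: h(1−φ) = h₀(1−φ₀) ⇒ h = h₀·(1−φ₀)/(1−φ)
h = 0.039 × (1 − 0.72)/(1 − 0.0713) = 0.039 × 0.3015 = 0.0118 km

0.012 km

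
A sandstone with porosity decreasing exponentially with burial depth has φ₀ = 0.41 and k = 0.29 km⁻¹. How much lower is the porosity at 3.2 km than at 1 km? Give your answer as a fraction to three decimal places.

0.145

φ(1) = 0.41·e^(−0.29×1) = 0.3068
φ(3.2) = 0.41·e^(−0.29×3.2) = 0.1621
Δφ = 0.3068 − 0.1621 = 0.1447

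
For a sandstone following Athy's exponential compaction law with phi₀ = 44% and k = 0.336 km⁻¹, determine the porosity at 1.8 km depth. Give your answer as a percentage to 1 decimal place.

24.0%

phi = phi₀·exp(−k·z) = 0.44 × exp(−0.336 × 1.8) = 0.44 × exp(−0.6048)
  = 0.44 × 0.5462 = 0.2403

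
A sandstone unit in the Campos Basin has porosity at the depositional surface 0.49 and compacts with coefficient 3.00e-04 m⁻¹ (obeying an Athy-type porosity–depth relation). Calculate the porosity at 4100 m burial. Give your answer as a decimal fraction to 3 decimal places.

Working in km (1 km = 1000 m; c in km⁻¹ = c in m⁻¹ × 1000):
n = n₀·exp(−c·Z) = 0.49 × exp(−0.3 × 4.1) = 0.49 × exp(−1.23)
  = 0.49 × 0.2923 = 0.1432

0.143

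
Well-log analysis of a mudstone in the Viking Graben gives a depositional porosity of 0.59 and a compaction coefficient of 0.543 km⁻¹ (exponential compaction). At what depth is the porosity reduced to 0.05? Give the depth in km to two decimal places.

4.55 km

Invert Athy's law: d = ln(n₀/n) / k
d = ln(0.59/0.05) / 0.543 = ln(11.8) / 0.543 = 2.4681 / 0.543 = 4.545 km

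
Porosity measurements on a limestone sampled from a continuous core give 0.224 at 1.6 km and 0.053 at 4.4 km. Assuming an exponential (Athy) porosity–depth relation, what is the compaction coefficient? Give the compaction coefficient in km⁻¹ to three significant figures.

0.515 km⁻¹

Athy: φ(z) = φ₀ e^(−βz) ⇒ φ₁/φ₂ = e^{β(z₂−z₁)} ⇒ β = ln(φ₁/φ₂)/(z₂−z₁)
β = ln(0.224/0.053) / (4.4 − 1.6) = ln(4.226) / 2.8 = 1.4414 / 2.8 = 0.5148 km⁻¹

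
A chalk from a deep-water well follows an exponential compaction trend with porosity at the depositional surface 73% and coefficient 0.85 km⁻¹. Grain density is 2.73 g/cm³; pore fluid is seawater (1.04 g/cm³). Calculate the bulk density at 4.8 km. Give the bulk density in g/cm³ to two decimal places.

Porosity at depth: n = 0.73·exp(−0.85×4.8) = 0.73×0.0169 = 0.0123
Bulk density: ρ_b = (1−n)ρ_g + n·ρ_f = 0.9877×2.73 + 0.0123×1.04
       = 2.696 + 0.013 = 2.709 g/cm³

2.71 g/cm³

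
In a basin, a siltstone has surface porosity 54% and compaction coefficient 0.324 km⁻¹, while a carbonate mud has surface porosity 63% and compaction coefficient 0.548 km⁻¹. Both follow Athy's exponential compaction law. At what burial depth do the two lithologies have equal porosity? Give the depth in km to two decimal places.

Set phi₀ₐ e^(−kₐz) = phi₀ᵦ e^(−kᵦz) ⇒ ln(phi₀ₐ/phi₀ᵦ) = (kₐ − kᵦ)·z
z = ln(0.54/0.63) / (0.324 − 0.548) = -0.1542 / -0.224 = 0.688 km

0.69 km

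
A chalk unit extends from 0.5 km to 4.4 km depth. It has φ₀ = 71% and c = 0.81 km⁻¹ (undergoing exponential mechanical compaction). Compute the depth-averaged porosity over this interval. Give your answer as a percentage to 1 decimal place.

⟨φ⟩ = (1/(z₂−z₁)) ∫ φ₀ e^(−cz) dz = φ₀·(e^(−c·z₁) − e^(−c·z₂)) / (c·(z₂−z₁))
e^(−0.81×0.5) = 0.6670; e^(−0.81×4.4) = 0.0283
⟨φ⟩ = 0.71 × (0.6670 − 0.0283) / (0.81 × 3.9) = 0.71 × 0.2022 = 0.1435

14.4%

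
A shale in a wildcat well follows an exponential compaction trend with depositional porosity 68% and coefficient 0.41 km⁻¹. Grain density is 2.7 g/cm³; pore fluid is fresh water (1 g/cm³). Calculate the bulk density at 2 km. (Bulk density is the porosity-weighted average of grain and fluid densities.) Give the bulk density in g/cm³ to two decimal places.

Porosity at depth: n = 0.68·exp(−0.41×2) = 0.68×0.4404 = 0.2995
Bulk density: ρ_b = (1−n)ρ_g + n·ρ_f = 0.7005×2.7 + 0.2995×1
       = 1.891 + 0.299 = 2.191 g/cm³

2.19 g/cm³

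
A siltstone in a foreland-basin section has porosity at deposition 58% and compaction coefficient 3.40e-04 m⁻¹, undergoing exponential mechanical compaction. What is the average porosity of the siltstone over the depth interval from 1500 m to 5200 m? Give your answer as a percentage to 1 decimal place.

Working in km (1 km = 1000 m; c in km⁻¹ = c in m⁻¹ × 1000):
⟨phi⟩ = (1/(d₂−d₁)) ∫ phi₀ e^(−cd) dd = phi₀·(e^(−c·d₁) − e^(−c·d₂)) / (c·(d₂−d₁))
e^(−0.34×1.5) = 0.6005; e^(−0.34×5.2) = 0.1707
⟨phi⟩ = 0.58 × (0.6005 − 0.1707) / (0.34 × 3.7) = 0.58 × 0.3417 = 0.1982

19.8%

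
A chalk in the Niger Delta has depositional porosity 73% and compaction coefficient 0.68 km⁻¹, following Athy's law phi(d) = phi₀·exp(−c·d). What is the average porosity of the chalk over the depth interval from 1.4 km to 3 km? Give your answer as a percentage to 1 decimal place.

17.2%

⟨phi⟩ = (1/(d₂−d₁)) ∫ phi₀ e^(−cd) dd = phi₀·(e^(−c·d₁) − e^(−c·d₂)) / (c·(d₂−d₁))
e^(−0.68×1.4) = 0.3860; e^(−0.68×3) = 0.1300
⟨phi⟩ = 0.73 × (0.3860 − 0.1300) / (0.68 × 1.6) = 0.73 × 0.2352 = 0.1717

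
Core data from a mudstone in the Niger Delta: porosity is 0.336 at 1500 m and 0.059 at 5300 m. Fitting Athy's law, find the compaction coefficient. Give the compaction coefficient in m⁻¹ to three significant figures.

0.000458 m⁻¹

Working in km (1 km = 1000 m; c in km⁻¹ = c in m⁻¹ × 1000):
Athy: n(z) = n₀ e^(−cz) ⇒ n₁/n₂ = e^{c(z₂−z₁)} ⇒ c = ln(n₁/n₂)/(z₂−z₁)
c = ln(0.336/0.059) / (5.3 − 1.5) = ln(5.695) / 3.8 = 1.7396 / 3.8 = 0.4578 km⁻¹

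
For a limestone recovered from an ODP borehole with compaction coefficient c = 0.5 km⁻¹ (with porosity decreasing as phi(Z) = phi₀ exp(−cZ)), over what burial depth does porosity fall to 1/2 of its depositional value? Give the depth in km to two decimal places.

1.39 km

phi/phi₀ = 1/2 ⇒ exp(−c·Z) = 1/2 ⇒ Z = ln(2) / c
Z = 0.6931 / 0.5 = 1.386 km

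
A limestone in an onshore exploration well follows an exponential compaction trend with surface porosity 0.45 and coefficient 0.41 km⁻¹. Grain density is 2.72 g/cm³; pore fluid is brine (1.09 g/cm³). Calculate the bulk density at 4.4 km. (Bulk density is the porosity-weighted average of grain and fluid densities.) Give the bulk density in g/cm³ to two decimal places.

Porosity at depth: φ = 0.45·exp(−0.41×4.4) = 0.45×0.1646 = 0.0741
Bulk density: ρ_b = (1−φ)ρ_g + φ·ρ_f = 0.9259×2.72 + 0.0741×1.09
       = 2.518 + 0.081 = 2.599 g/cm³

2.60 g/cm³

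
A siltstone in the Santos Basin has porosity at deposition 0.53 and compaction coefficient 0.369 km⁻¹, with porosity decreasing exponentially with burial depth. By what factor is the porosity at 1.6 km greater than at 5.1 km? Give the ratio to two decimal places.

3.64

phi(Z₁)/phi(Z₂) = e^(−β·Z₁)/e^(−β·Z₂) = e^{β(Z₂−Z₁)}
= exp(0.369 × 3.5) = exp(1.291) = 3.6382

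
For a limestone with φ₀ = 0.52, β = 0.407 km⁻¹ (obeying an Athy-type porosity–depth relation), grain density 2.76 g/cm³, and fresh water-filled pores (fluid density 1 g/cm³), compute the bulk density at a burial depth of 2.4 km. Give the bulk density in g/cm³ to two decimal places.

2.42 g/cm³

Porosity at depth: φ = 0.52·exp(−0.407×2.4) = 0.52×0.3765 = 0.1958
Bulk density: ρ_b = (1−φ)ρ_g + φ·ρ_f = 0.8042×2.76 + 0.1958×1
       = 2.220 + 0.196 = 2.415 g/cm³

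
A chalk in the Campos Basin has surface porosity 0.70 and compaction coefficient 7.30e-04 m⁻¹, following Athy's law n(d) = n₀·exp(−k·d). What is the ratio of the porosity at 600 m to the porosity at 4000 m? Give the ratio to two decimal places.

Working in km (1 km = 1000 m; k in km⁻¹ = k in m⁻¹ × 1000):
n(d₁)/n(d₂) = e^(−k·d₁)/e^(−k·d₂) = e^{k(d₂−d₁)}
= exp(0.73 × 3.4) = exp(2.482) = 11.9652

11.97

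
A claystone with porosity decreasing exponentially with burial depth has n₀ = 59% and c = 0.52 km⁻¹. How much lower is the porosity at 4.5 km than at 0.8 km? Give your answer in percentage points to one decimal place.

n(0.8) = 0.59·e^(−0.52×0.8) = 0.3892
n(4.5) = 0.59·e^(−0.52×4.5) = 0.0568
Δn = 0.3892 − 0.0568 = 0.3324

33.2 percentage points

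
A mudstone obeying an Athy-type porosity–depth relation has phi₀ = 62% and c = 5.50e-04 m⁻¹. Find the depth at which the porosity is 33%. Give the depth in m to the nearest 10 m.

Working in km (1 km = 1000 m; c in km⁻¹ = c in m⁻¹ × 1000):
Invert Athy's law: d = ln(phi₀/phi) / c
d = ln(0.62/0.33) / 0.55 = ln(1.879) / 0.55 = 0.6306 / 0.55 = 1.147 km

1150 m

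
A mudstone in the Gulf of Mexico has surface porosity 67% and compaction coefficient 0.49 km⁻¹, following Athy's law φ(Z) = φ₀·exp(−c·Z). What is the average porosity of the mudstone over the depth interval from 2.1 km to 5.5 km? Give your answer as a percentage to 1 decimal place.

11.7%

⟨φ⟩ = (1/(Z₂−Z₁)) ∫ φ₀ e^(−cZ) dZ = φ₀·(e^(−c·Z₁) − e^(−c·Z₂)) / (c·(Z₂−Z₁))
e^(−0.49×2.1) = 0.3574; e^(−0.49×5.5) = 0.0675
⟨φ⟩ = 0.67 × (0.3574 − 0.0675) / (0.49 × 3.4) = 0.67 × 0.1740 = 0.1166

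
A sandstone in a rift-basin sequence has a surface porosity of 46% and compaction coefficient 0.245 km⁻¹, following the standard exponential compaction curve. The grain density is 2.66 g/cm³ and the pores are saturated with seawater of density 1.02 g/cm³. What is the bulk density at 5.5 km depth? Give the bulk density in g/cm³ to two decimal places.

Porosity at depth: φ = 0.46·exp(−0.245×5.5) = 0.46×0.2599 = 0.1195
Bulk density: ρ_b = (1−φ)ρ_g + φ·ρ_f = 0.8805×2.66 + 0.1195×1.02
       = 2.342 + 0.122 = 2.464 g/cm³

2.46 g/cm³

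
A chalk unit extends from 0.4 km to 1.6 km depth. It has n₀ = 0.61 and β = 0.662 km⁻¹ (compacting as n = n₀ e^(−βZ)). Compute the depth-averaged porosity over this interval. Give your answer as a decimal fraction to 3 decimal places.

0.323

⟨n⟩ = (1/(Z₂−Z₁)) ∫ n₀ e^(−βZ) dZ = n₀·(e^(−β·Z₁) − e^(−β·Z₂)) / (β·(Z₂−Z₁))
e^(−0.662×0.4) = 0.7674; e^(−0.662×1.6) = 0.3467
⟨n⟩ = 0.61 × (0.7674 − 0.3467) / (0.662 × 1.2) = 0.61 × 0.5295 = 0.3230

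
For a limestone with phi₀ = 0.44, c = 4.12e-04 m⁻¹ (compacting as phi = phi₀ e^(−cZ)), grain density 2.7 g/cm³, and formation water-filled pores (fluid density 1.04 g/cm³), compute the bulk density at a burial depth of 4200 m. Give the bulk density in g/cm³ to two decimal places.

2.57 g/cm³

Working in km (1 km = 1000 m; c in km⁻¹ = c in m⁻¹ × 1000):
Porosity at depth: phi = 0.44·exp(−0.412×4.2) = 0.44×0.1772 = 0.0780
Bulk density: ρ_b = (1−phi)ρ_g + phi·ρ_f = 0.9220×2.7 + 0.0780×1.04
       = 2.489 + 0.081 = 2.571 g/cm³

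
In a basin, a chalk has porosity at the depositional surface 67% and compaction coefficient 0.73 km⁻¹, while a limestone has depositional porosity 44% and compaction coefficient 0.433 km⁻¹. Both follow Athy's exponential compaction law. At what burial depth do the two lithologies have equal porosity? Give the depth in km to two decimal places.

1.42 km

Set phi₀ₐ e^(−cₐd) = phi₀ᵦ e^(−cᵦd) ⇒ ln(phi₀ₐ/phi₀ᵦ) = (cₐ − cᵦ)·d
d = ln(0.67/0.44) / (0.73 − 0.433) = 0.4205 / 0.297 = 1.416 km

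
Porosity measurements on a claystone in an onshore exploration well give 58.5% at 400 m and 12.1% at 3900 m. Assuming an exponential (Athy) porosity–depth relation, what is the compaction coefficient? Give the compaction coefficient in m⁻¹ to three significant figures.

0.000450 m⁻¹

Working in km (1 km = 1000 m; c in km⁻¹ = c in m⁻¹ × 1000):
Athy: φ(d) = φ₀ e^(−cd) ⇒ φ₁/φ₂ = e^{c(d₂−d₁)} ⇒ c = ln(φ₁/φ₂)/(d₂−d₁)
c = ln(0.585/0.121) / (3.9 − 0.4) = ln(4.835) / 3.5 = 1.5758 / 3.5 = 0.4502 km⁻¹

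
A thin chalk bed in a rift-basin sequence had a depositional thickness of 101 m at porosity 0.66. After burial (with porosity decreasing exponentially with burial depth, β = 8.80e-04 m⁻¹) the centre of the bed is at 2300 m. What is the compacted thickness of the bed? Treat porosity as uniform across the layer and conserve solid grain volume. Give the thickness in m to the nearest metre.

38 m

Working in km (1 km = 1000 m; β in km⁻¹ = β in m⁻¹ × 1000):
Porosity at 2.3 km: n = 0.66·exp(−0.88×2.3) = 0.0872
Solid-volume conservation: h(1−n) = h₀(1−n₀) ⇒ h = h₀·(1−n₀)/(1−n)
h = 0.101 × (1 − 0.66)/(1 − 0.0872) = 0.101 × 0.3725 = 0.0376 km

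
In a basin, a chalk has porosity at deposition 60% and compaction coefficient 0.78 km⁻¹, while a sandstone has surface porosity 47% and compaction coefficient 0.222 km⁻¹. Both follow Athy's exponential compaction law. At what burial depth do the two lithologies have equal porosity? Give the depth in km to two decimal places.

0.44 km

Set n₀ₐ e^(−kₐZ) = n₀ᵦ e^(−kᵦZ) ⇒ ln(n₀ₐ/n₀ᵦ) = (kₐ − kᵦ)·Z
Z = ln(0.6/0.47) / (0.78 − 0.222) = 0.2442 / 0.558 = 0.438 km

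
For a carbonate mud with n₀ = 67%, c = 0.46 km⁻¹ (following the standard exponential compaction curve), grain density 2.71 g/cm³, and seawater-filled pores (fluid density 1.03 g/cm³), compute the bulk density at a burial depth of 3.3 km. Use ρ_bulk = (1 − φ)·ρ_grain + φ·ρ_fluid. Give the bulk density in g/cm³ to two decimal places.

Porosity at depth: n = 0.67·exp(−0.46×3.3) = 0.67×0.2191 = 0.1468
Bulk density: ρ_b = (1−n)ρ_g + n·ρ_f = 0.8532×2.71 + 0.1468×1.03
       = 2.312 + 0.151 = 2.463 g/cm³

2.46 g/cm³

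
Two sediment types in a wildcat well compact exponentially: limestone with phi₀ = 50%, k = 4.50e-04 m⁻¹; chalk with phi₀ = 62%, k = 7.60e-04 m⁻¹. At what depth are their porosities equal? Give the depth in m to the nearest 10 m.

Working in km (1 km = 1000 m; k in km⁻¹ = k in m⁻¹ × 1000):
Set phi₀ₐ e^(−kₐZ) = phi₀ᵦ e^(−kᵦZ) ⇒ ln(phi₀ₐ/phi₀ᵦ) = (kₐ − kᵦ)·Z
Z = ln(0.5/0.62) / (0.45 − 0.76) = -0.2151 / -0.31 = 0.694 km

690 m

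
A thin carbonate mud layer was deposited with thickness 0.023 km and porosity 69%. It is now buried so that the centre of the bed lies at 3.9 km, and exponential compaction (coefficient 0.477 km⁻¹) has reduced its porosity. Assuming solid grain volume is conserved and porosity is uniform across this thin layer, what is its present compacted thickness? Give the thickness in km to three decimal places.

0.008 km

Porosity at 3.9 km: φ = 0.69·exp(−0.477×3.9) = 0.1074
Solid-volume conservation: h(1−φ) = h₀(1−φ₀) ⇒ h = h₀·(1−φ₀)/(1−φ)
h = 0.023 × (1 − 0.69)/(1 − 0.1074) = 0.023 × 0.3473 = 0.0080 km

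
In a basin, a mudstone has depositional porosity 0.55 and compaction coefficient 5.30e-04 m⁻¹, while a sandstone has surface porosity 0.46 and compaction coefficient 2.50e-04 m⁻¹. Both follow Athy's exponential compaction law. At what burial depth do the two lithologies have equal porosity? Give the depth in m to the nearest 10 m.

Working in km (1 km = 1000 m; k in km⁻¹ = k in m⁻¹ × 1000):
Set phi₀ₐ e^(−kₐd) = phi₀ᵦ e^(−kᵦd) ⇒ ln(phi₀ₐ/phi₀ᵦ) = (kₐ − kᵦ)·d
d = ln(0.55/0.46) / (0.53 − 0.25) = 0.1787 / 0.28 = 0.638 km

640 m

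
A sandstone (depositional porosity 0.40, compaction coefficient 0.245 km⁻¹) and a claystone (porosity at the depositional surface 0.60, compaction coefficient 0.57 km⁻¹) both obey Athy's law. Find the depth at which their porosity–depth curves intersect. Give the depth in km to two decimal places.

Set φ₀ₐ e^(−cₐd) = φ₀ᵦ e^(−cᵦd) ⇒ ln(φ₀ₐ/φ₀ᵦ) = (cₐ − cᵦ)·d
d = ln(0.4/0.6) / (0.245 − 0.57) = -0.4055 / -0.325 = 1.248 km

1.25 km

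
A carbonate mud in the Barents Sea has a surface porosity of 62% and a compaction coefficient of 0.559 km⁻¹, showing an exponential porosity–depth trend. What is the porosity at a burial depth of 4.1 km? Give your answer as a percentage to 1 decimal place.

phi = phi₀·exp(−β·Z) = 0.62 × exp(−0.559 × 4.1) = 0.62 × exp(−2.292)
  = 0.62 × 0.1011 = 0.0627

6.3%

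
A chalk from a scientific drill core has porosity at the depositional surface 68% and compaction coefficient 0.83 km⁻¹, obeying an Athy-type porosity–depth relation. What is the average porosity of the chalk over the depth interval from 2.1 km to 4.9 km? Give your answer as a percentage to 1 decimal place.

⟨phi⟩ = (1/(z₂−z₁)) ∫ phi₀ e^(−kz) dz = phi₀·(e^(−k·z₁) − e^(−k·z₂)) / (k·(z₂−z₁))
e^(−0.83×2.1) = 0.1750; e^(−0.83×4.9) = 0.0171
⟨phi⟩ = 0.68 × (0.1750 − 0.0171) / (0.83 × 2.8) = 0.68 × 0.0679 = 0.0462

4.6%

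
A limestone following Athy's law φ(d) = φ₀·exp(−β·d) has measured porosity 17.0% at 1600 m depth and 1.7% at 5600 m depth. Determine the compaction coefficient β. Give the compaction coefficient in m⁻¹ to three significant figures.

0.000576 m⁻¹

Working in km (1 km = 1000 m; β in km⁻¹ = β in m⁻¹ × 1000):
Athy: φ(d) = φ₀ e^(−βd) ⇒ φ₁/φ₂ = e^{β(d₂−d₁)} ⇒ β = ln(φ₁/φ₂)/(d₂−d₁)
β = ln(0.17/0.017) / (5.6 − 1.6) = ln(10) / 4 = 2.3026 / 4 = 0.5756 km⁻¹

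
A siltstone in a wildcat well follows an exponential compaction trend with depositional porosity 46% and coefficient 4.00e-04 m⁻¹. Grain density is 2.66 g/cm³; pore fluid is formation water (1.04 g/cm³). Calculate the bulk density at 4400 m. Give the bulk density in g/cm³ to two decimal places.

2.53 g/cm³

Working in km (1 km = 1000 m; β in km⁻¹ = β in m⁻¹ × 1000):
Porosity at depth: φ = 0.46·exp(−0.4×4.4) = 0.46×0.1720 = 0.0791
Bulk density: ρ_b = (1−φ)ρ_g + φ·ρ_f = 0.9209×2.66 + 0.0791×1.04
       = 2.449 + 0.082 = 2.532 g/cm³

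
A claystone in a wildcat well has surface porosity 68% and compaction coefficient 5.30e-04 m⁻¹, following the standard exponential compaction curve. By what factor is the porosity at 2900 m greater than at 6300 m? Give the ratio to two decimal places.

Working in km (1 km = 1000 m; c in km⁻¹ = c in m⁻¹ × 1000):
n(z₁)/n(z₂) = e^(−c·z₁)/e^(−c·z₂) = e^{c(z₂−z₁)}
= exp(0.53 × 3.4) = exp(1.802) = 6.0618

6.06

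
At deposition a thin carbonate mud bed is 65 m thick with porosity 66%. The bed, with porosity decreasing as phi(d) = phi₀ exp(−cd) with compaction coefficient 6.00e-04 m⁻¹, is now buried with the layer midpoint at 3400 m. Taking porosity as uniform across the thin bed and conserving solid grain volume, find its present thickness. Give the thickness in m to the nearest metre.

Working in km (1 km = 1000 m; c in km⁻¹ = c in m⁻¹ × 1000):
Porosity at 3.4 km: phi = 0.66·exp(−0.6×3.4) = 0.0858
Solid-volume conservation: h(1−phi) = h₀(1−phi₀) ⇒ h = h₀·(1−phi₀)/(1−phi)
h = 0.065 × (1 − 0.66)/(1 − 0.0858) = 0.065 × 0.3719 = 0.0242 km

24 m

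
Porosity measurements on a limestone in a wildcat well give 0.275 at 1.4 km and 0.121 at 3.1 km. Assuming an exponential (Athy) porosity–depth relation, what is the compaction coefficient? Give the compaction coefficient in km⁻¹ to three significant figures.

Athy: n(z) = n₀ e^(−cz) ⇒ n₁/n₂ = e^{c(z₂−z₁)} ⇒ c = ln(n₁/n₂)/(z₂−z₁)
c = ln(0.275/0.121) / (3.1 − 1.4) = ln(2.273) / 1.7 = 0.8210 / 1.7 = 0.4829 km⁻¹

0.483 km⁻¹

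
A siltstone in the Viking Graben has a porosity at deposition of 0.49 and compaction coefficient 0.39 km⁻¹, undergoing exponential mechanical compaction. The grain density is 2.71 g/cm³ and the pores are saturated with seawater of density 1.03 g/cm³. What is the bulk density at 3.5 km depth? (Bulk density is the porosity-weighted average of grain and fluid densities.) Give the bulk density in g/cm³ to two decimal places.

Porosity at depth: n = 0.49·exp(−0.39×3.5) = 0.49×0.2554 = 0.1251
Bulk density: ρ_b = (1−n)ρ_g + n·ρ_f = 0.8749×2.71 + 0.1251×1.03
       = 2.371 + 0.129 = 2.500 g/cm³

2.50 g/cm³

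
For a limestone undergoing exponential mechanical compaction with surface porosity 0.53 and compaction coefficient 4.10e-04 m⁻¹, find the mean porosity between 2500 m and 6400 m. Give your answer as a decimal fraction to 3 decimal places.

0.095

Working in km (1 km = 1000 m; k in km⁻¹ = k in m⁻¹ × 1000):
⟨phi⟩ = (1/(z₂−z₁)) ∫ phi₀ e^(−kz) dz = phi₀·(e^(−k·z₁) − e^(−k·z₂)) / (k·(z₂−z₁))
e^(−0.41×2.5) = 0.3588; e^(−0.41×6.4) = 0.0725
⟨phi⟩ = 0.53 × (0.3588 − 0.0725) / (0.41 × 3.9) = 0.53 × 0.1790 = 0.0949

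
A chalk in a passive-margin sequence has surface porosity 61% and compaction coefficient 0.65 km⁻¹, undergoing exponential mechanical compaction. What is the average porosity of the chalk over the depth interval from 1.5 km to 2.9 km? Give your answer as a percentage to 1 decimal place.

15.1%

⟨phi⟩ = (1/(z₂−z₁)) ∫ phi₀ e^(−kz) dz = phi₀·(e^(−k·z₁) − e^(−k·z₂)) / (k·(z₂−z₁))
e^(−0.65×1.5) = 0.3772; e^(−0.65×2.9) = 0.1518
⟨phi⟩ = 0.61 × (0.3772 − 0.1518) / (0.65 × 1.4) = 0.61 × 0.2477 = 0.1511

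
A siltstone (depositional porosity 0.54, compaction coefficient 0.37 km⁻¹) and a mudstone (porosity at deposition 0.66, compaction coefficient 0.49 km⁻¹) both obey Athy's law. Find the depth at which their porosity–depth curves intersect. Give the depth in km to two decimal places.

1.67 km

Set phi₀ₐ e^(−βₐd) = phi₀ᵦ e^(−βᵦd) ⇒ ln(phi₀ₐ/phi₀ᵦ) = (βₐ − βᵦ)·d
d = ln(0.54/0.66) / (0.37 − 0.49) = -0.2007 / -0.12 = 1.672 km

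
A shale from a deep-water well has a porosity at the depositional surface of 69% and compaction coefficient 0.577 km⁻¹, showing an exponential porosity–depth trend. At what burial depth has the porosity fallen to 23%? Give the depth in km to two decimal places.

1.90 km

Invert Athy's law: Z = ln(φ₀/φ) / β
Z = ln(0.69/0.23) / 0.577 = ln(3) / 0.577 = 1.0986 / 0.577 = 1.904 km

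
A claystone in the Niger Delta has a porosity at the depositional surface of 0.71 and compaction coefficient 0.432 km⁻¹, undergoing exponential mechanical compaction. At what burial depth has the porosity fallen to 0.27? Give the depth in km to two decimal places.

Invert Athy's law: d = ln(n₀/n) / β
d = ln(0.71/0.27) / 0.432 = ln(2.63) / 0.432 = 0.9668 / 0.432 = 2.238 km

2.24 km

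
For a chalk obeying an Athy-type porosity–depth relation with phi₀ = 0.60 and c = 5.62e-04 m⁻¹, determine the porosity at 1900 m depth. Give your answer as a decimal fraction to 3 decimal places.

Working in km (1 km = 1000 m; c in km⁻¹ = c in m⁻¹ × 1000):
phi = phi₀·exp(−c·z) = 0.6 × exp(−0.562 × 1.9) = 0.6 × exp(−1.068)
  = 0.6 × 0.3438 = 0.2063

0.206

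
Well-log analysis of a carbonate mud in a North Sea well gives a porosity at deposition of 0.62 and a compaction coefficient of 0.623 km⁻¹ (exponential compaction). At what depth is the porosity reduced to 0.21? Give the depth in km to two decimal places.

1.74 km

Invert Athy's law: d = ln(n₀/n) / β
d = ln(0.62/0.21) / 0.623 = ln(2.952) / 0.623 = 1.0826 / 0.623 = 1.738 km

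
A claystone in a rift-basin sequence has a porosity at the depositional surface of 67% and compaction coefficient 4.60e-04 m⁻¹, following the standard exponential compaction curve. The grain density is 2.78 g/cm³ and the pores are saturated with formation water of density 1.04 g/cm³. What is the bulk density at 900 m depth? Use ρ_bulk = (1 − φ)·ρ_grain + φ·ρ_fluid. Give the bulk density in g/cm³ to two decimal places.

Working in km (1 km = 1000 m; k in km⁻¹ = k in m⁻¹ × 1000):
Porosity at depth: n = 0.67·exp(−0.46×0.9) = 0.67×0.6610 = 0.4429
Bulk density: ρ_b = (1−n)ρ_g + n·ρ_f = 0.5571×2.78 + 0.4429×1.04
       = 1.549 + 0.461 = 2.009 g/cm³

2.01 g/cm³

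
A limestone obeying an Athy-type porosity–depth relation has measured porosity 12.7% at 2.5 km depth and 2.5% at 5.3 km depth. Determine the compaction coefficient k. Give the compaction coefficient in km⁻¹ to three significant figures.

0.580 km⁻¹

Athy: n(z) = n₀ e^(−kz) ⇒ n₁/n₂ = e^{k(z₂−z₁)} ⇒ k = ln(n₁/n₂)/(z₂−z₁)
k = ln(0.127/0.025) / (5.3 − 2.5) = ln(5.08) / 2.8 = 1.6253 / 2.8 = 0.5805 km⁻¹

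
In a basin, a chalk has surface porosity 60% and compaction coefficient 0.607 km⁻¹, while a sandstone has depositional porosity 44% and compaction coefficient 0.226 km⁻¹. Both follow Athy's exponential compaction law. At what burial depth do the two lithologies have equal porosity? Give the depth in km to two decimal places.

Set φ₀ₐ e^(−cₐZ) = φ₀ᵦ e^(−cᵦZ) ⇒ ln(φ₀ₐ/φ₀ᵦ) = (cₐ − cᵦ)·Z
Z = ln(0.6/0.44) / (0.607 − 0.226) = 0.3102 / 0.381 = 0.814 km

0.81 km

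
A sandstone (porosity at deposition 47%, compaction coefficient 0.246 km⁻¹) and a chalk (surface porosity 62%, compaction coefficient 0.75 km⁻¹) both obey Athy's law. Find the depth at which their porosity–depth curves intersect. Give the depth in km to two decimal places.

Set n₀ₐ e^(−βₐZ) = n₀ᵦ e^(−βᵦZ) ⇒ ln(n₀ₐ/n₀ᵦ) = (βₐ − βᵦ)·Z
Z = ln(0.47/0.62) / (0.246 − 0.75) = -0.2770 / -0.504 = 0.550 km

0.55 km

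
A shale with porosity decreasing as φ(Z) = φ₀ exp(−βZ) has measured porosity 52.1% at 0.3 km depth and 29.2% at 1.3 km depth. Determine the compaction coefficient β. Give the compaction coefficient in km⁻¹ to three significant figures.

Athy: φ(Z) = φ₀ e^(−βZ) ⇒ φ₁/φ₂ = e^{β(Z₂−Z₁)} ⇒ β = ln(φ₁/φ₂)/(Z₂−Z₁)
β = ln(0.521/0.292) / (1.3 − 0.3) = ln(1.784) / 1 = 0.5790 / 1 = 0.579 km⁻¹

0.579 km⁻¹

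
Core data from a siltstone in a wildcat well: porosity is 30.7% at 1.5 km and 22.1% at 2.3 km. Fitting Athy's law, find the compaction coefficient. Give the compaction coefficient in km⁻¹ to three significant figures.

0.411 km⁻¹

Athy: n(Z) = n₀ e^(−kZ) ⇒ n₁/n₂ = e^{k(Z₂−Z₁)} ⇒ k = ln(n₁/n₂)/(Z₂−Z₁)
k = ln(0.307/0.221) / (2.3 − 1.5) = ln(1.389) / 0.8 = 0.3287 / 0.8 = 0.4109 km⁻¹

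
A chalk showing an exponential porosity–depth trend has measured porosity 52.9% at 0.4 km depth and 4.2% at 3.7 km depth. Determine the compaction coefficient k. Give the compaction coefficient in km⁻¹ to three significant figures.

Athy: φ(z) = φ₀ e^(−kz) ⇒ φ₁/φ₂ = e^{k(z₂−z₁)} ⇒ k = ln(φ₁/φ₂)/(z₂−z₁)
k = ln(0.529/0.042) / (3.7 − 0.4) = ln(12.6) / 3.3 = 2.5333 / 3.3 = 0.7677 km⁻¹

0.768 km⁻¹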